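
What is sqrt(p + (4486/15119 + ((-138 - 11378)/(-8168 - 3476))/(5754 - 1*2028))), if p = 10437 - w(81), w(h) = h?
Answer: sqrt(3438236314459483470768614)/18220723326 ≈ 101.77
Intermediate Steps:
p = 10356 (p = 10437 - 1*81 = 10437 - 81 = 10356)
sqrt(p + (4486/15119 + ((-138 - 11378)/(-8168 - 3476))/(5754 - 1*2028))) = sqrt(10356 + (4486/15119 + ((-138 - 11378)/(-8168 - 3476))/(5754 - 1*2028))) = sqrt(10356 + (4486*(1/15119) + (-11516/(-11644))/(5754 - 2028))) = sqrt(10356 + (4486/15119 - 11516*(-1/11644)/3726)) = sqrt(10356 + (4486/15119 + (2879/2911)*(1/3726))) = sqrt(10356 + (4486/15119 + 2879/10846386)) = sqrt(10356 + 48700415197/163986509934) = sqrt(1698292997291701/163986509934) = sqrt(3438236314459483470768614)/18220723326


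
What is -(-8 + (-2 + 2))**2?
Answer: -64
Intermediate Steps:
-(-8 + (-2 + 2))**2 = -(-8 + 0)**2 = -1*(-8)**2 = -1*64 = -64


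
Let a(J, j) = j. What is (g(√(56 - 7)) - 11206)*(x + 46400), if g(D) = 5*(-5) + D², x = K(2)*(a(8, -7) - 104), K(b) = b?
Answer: -516362396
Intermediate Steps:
x = -222 (x = 2*(-7 - 104) = 2*(-111) = -222)
g(D) = -25 + D²
(g(√(56 - 7)) - 11206)*(x + 46400) = ((-25 + (√(56 - 7))²) - 11206)*(-222 + 46400) = ((-25 + (√49)²) - 11206)*46178 = ((-25 + 7²) - 11206)*46178 = ((-25 + 49) - 11206)*46178 = (24 - 11206)*46178 = -11182*46178 = -516362396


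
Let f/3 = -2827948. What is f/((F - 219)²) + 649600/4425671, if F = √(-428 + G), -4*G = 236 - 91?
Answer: 16*(-3126320705877*I + 11855200*√1857)/(4425671*(292*√1857 + 63329*I)) ≈ -171.69 - 34.143*I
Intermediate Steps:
f = -8483844 (f = 3*(-2827948) = -8483844)
G = -145/4 (G = -(236 - 91)/4 = -¼*145 = -145/4 ≈ -36.250)
F = I*√1857/2 (F = √(-428 - 145/4) = √(-1857/4) = I*√1857/2 ≈ 21.546*I)
f/((F - 219)²) + 649600/4425671 = -8483844/(I*√1857/2 - 219)² + 649600/4425671 = -8483844/(-219 + I*√1857/2)² + 649600*(1/4425671) = -8483844/(-219 + I*√1857/2)² + 649600/4425671 = 649600/4425671 - 8483844/(-219 + I*√1857/2)²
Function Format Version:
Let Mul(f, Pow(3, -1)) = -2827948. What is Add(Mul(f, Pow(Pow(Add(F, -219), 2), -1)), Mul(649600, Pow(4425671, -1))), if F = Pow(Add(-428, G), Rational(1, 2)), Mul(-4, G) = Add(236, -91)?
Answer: Mul(Rational(16, 4425671), Pow(Add(Mul(292, Pow(1857, Rational(1, 2))), Mul(63329, I)), -1), Add(Mul(-3126320705877, I), Mul(11855200, Pow(1857, Rational(1, 2))))) ≈ Add(-171.69, Mul(-34.143, I))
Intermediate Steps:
f = -8483844 (f = Mul(3, -2827948) = -8483844)
G = Rational(-145, 4) (G = Mul(Rational(-1, 4), Add(236, -91)) = Mul(Rational(-1, 4), 145) = Rational(-145, 4) ≈ -36.250)
F = Mul(Rational(1, 2), I, Pow(1857, Rational(1, 2))) (F = Pow(Add(-428, Rational(-145, 4)), Rational(1, 2)) = Pow(Rational(-1857, 4), Rational(1, 2)) = Mul(Rational(1, 2), I, Pow(1857, Rational(1, 2))) ≈ Mul(21.546, I))
Add(Mul(f, Pow(Pow(Add(F, -219), 2), -1)), Mul(649600, Pow(4425671, -1))) = Add(Mul(-8483844, Pow(Pow(Add(Mul(Rational(1, 2), I, Pow(1857, Rational(1, 2))), -219), 2), -1)), Mul(649600, Pow(4425671, -1))) = Add(Mul(-8483844, Pow(Pow(Add(-219, Mul(Rational(1, 2), I, Pow(1857, Rational(1, 2)))), 2), -1)), Mul(649600, Rational(1, 4425671))) = Add(Mul(-8483844, Pow(Add(-219, Mul(Rational(1, 2), I, Pow(1857, Rational(1, 2)))), -2)), Rational(649600, 4425671)) = Add(Rational(649600, 4425671), Mul(-8483844, Pow(Add(-219, Mul(Rational(1, 2), I, Pow(1857, Rational(1, 2)))), -2)))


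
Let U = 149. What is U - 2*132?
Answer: -115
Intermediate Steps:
U - 2*132 = 149 - 2*132 = 149 - 264 = -115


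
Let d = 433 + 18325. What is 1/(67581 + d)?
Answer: 1/86339 ≈ 1.1582e-5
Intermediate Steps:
d = 18758
1/(67581 + d) = 1/(67581 + 18758) = 1/86339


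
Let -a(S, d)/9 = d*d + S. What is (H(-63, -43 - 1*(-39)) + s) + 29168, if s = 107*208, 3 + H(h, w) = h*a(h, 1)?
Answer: 16267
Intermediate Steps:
a(S, d) = -9*S - 9*d² (a(S, d) = -9*(d*d + S) = -9*(d² + S) = -9*(S + d²) = -9*S - 9*d²)
H(h, w) = -3 + h*(-9 - 9*h) (H(h, w) = -3 + h*(-9*h - 9*1²) = -3 + h*(-9*h - 9*1) = -3 + h*(-9*h - 9) = -3 + h*(-9 - 9*h))
s = 22256
(H(-63, -43 - 1*(-39)) + s) + 29168 = ((-3 - 9*(-63)*(1 - 63)) + 22256) + 29168 = ((-3 - 9*(-63)*(-62)) + 22256) + 29168 = ((-3 - 35154) + 22256) + 29168 = (-35157 + 22256) + 29168 = -12901 + 29168 = 16267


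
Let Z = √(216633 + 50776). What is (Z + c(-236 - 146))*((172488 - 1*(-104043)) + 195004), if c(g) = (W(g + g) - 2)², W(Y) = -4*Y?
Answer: 4397967336060 + 471535*√267409 ≈ 4.3982e+12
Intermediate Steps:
Z = √267409 ≈ 517.12
c(g) = (-2 - 8*g)² (c(g) = (-4*(g + g) - 2)² = (-8*g - 2)² = (-2 - 8*g)²)
(Z + c(-236 - 146))*((172488 - 1*(-104043)) + 195004) = (√267409 + 4*(1 + 4*(-236 - 146))²)*((172488 - 1*(-104043)) + 195004) = (√267409 + 4*(1 + 4*(-382))²)*((172488 + 104043) + 195004) = (√267409 + 4*(1 - 1528)²)*(276531 + 195004) = (√267409 + 4*(-1527)²)*471535 = (√267409 + 4*2331729)*471535 = (√267409 + 9326916)*471535 = (9326916 + √267409)*471535 = 4397967336060 + 471535*√267409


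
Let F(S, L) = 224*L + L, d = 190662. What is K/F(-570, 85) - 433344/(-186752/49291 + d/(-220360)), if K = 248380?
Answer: 9003164700439353356/96678005979825 ≈ 93125.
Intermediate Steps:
F(S, L) = 225*L
K/F(-570, 85) - 433344/(-186752/49291 + d/(-220360)) = 248380/((225*85)) - 433344/(-186752/49291 + 190662/(-220360)) = 248380/19125 - 433344/(-186752*1/49291 + 190662*(-1/220360)) = 248380*(1/19125) - 433344/(-186752/49291 - 95331/110180) = 49676/3825 - 433344/(-25275295681/5430882380) = 49676/3825 - 433344*(-5430882380/25275295681) = 49676/3825 + 2353440294078720/25275295681 = 9003164700439353356/96678005979825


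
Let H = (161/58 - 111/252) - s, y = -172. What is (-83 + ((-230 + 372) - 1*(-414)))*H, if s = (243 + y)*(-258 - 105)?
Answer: 29699063141/2436 ≈ 1.2192e+7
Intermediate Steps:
s = -25773 (s = (243 - 172)*(-258 - 105) = 71*(-363) = -25773)
H = 62788717/2436 (H = (161/58 - 111/252) - 1*(-25773) = (161*(1/58) - 111*1/252) + 25773 = (161/58 - 37/84) + 25773 = 5689/2436 + 25773 = 62788717/2436 ≈ 25775.)
(-83 + ((-230 + 372) - 1*(-414)))*H = (-83 + ((-230 + 372) - 1*(-414)))*(62788717/2436) = (-83 + (142 + 414))*(62788717/2436) = (-83 + 556)*(62788717/2436) = 473*(62788717/2436) = 29699063141/2436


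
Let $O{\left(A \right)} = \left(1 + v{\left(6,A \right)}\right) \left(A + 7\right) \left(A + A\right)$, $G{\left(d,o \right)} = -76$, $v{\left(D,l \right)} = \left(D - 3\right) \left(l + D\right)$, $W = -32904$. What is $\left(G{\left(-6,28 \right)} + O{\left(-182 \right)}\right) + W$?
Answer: $-33602880$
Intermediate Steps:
$v{\left(D,l \right)} = \left(-3 + D\right) \left(D + l\right)$
$O{\left(A \right)} = 2 A \left(7 + A\right) \left(19 + 3 A\right)$ ($O{\left(A \right)} = \left(1 + \left(6^{2} - 18 - 3 A + 6 A\right)\right) \left(A + 7\right) \left(A + A\right) = \left(1 + \left(36 - 18 - 3 A + 6 A\right)\right) \left(7 + A\right) 2 A = \left(1 + \left(18 + 3 A\right)\right) 2 A \left(7 + A\right) = \left(19 + 3 A\right) 2 A \left(7 + A\right) = 2 A \left(7 + A\right) \left(19 + 3 A\right)$)
$\left(G{\left(-6,28 \right)} + O{\left(-182 \right)}\right) + W = \left(-76 + 2 \left(-182\right) \left(133 + 3 \left(-182\right)^{2} + 40 \left(-182\right)\right)\right) - 32904 = \left(-76 + 2 \left(-182\right) \left(133 + 3 \cdot 33124 - 7280\right)\right) - 32904 = \left(-76 + 2 \left(-182\right) \left(133 + 99372 - 7280\right)\right) - 32904 = \left(-76 + 2 \left(-182\right) 92225\right) - 32904 = \left(-76 - 33569900\right) - 32904 = -33569976 - 32904 = -33602880$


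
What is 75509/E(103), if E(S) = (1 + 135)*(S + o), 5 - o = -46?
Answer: 10787/2992 ≈ 3.6053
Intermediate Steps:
o = 51 (o = 5 - 1*(-46) = 5 + 46 = 51)
E(S) = 6936 + 136*S (E(S) = (1 + 135)*(S + 51) = 136*(51 + S) = 6936 + 136*S)
75509/E(103) = 75509/(6936 + 136*103) = 75509/(6936 + 14008) = 75509/20944 = 75509*(1/20944) = 10787/2992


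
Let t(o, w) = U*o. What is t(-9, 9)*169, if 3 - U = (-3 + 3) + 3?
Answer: 0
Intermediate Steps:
U = 0 (U = 3 - ((-3 + 3) + 3) = 3 - (0 + 3) = 3 - 1*3 = 3 - 3 = 0)
t(o, w) = 0 (t(o, w) = 0*o = 0)
t(-9, 9)*169 = 0*169 = 0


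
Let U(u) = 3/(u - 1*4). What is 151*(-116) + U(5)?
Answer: -17513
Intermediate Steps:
U(u) = 3/(-4 + u) (U(u) = 3/(u - 4) = 3/(-4 + u))
151*(-116) + U(5) = 151*(-116) + 3/(-4 + 5) = -17516 + 3/1 = -17516 + 3*1 = -17516 + 3 = -17513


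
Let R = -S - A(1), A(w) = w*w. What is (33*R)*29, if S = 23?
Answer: -22968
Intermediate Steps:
A(w) = w**2
R = -24 (R = -1*23 - 1*1**2 = -23 - 1*1 = -23 - 1 = -24)
(33*R)*29 = (33*(-24))*29 = -792*29 = -22968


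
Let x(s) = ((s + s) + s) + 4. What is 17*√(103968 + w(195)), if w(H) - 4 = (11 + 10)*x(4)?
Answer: 34*√26077 ≈ 5490.4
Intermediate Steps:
x(s) = 4 + 3*s (x(s) = (2*s + s) + 4 = 3*s + 4 = 4 + 3*s)
w(H) = 340 (w(H) = 4 + (11 + 10)*(4 + 3*4) = 4 + 21*(4 + 12) = 4 + 21*16 = 4 + 336 = 340)
17*√(103968 + w(195)) = 17*√(103968 + 340) = 17*√104308 = 17*(2*√26077) = 34*√26077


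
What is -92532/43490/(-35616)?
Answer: 7711/129078320 ≈ 5.9739e-5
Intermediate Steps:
-92532/43490/(-35616) = -92532*1/43490*(-1/35616) = -46266/21745*(-1/35616) = 7711/129078320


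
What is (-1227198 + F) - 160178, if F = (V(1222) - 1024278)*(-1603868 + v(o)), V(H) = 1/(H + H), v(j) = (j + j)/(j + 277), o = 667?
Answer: 1895085976816944931/1153568 ≈ 1.6428e+12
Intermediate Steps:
v(j) = 2*j/(277 + j) (v(j) = (2*j)/(277 + j) = 2*j/(277 + j))
V(H) = 1/(2*H)
F = 1895087577249502499/1153568 (F = ((1/2)/1222 - 1024278)*(-1603868 + 2*667/(277 + 667)) = ((1/2)*(1/1222) - 1024278)*(-1603868 + 2*667/944) = (1/2444 - 1024278)*(-1603868 + 2*667*(1/944)) = -2503335431*(-1603868 + 667/472)/2444 = -2503335431/2444*(-757025029/472) = 1895087577249502499/1153568 ≈ 1.6428e+12)
(-1227198 + F) - 160178 = (-1227198 + 1895087577249502499/1153568) - 160178 = 1895086161593160035/1153568 - 160178 = 1895085976816944931/1153568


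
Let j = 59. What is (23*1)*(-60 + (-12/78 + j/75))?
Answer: -1331309/975 ≈ -1365.4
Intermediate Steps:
(23*1)*(-60 + (-12/78 + j/75)) = (23*1)*(-60 + (-12/78 + 59/75)) = 23*(-60 + (-12*1/78 + 59*(1/75))) = 23*(-60 + (-2/13 + 59/75)) = 23*(-60 + 617/975) = 23*(-57883/975) = -1331309/975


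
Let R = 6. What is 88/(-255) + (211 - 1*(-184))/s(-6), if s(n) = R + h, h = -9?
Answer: -11221/85 ≈ -132.01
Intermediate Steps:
s(n) = -3 (s(n) = 6 - 9 = -3)
88/(-255) + (211 - 1*(-184))/s(-6) = 88/(-255) + (211 - 1*(-184))/(-3) = 88*(-1/255) + (211 + 184)*(-⅓) = -88/255 + 395*(-⅓) = -88/255 - 395/3 = -11221/85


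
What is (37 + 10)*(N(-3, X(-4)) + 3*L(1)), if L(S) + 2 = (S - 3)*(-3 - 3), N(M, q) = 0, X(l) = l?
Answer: 1410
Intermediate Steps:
L(S) = 16 - 6*S (L(S) = -2 + (S - 3)*(-3 - 3) = -2 + (-3 + S)*(-6) = -2 + (18 - 6*S) = 16 - 6*S)
(37 + 10)*(N(-3, X(-4)) + 3*L(1)) = (37 + 10)*(0 + 3*(16 - 6*1)) = 47*(0 + 3*(16 - 6)) = 47*(0 + 3*10) = 47*(0 + 30) = 47*30 = 1410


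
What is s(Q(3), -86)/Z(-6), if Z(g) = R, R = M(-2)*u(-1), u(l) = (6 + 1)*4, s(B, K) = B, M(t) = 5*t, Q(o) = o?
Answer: -3/280 ≈ -0.010714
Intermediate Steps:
u(l) = 28 (u(l) = 7*4 = 28)
R = -280 (R = (5*(-2))*28 = -10*28 = -280)
Z(g) = -280
s(Q(3), -86)/Z(-6) = 3/(-280) = 3*(-1/280) = -3/280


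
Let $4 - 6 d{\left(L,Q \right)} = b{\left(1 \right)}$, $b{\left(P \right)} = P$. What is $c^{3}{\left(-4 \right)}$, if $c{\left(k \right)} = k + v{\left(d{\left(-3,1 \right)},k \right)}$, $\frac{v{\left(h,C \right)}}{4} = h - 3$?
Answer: $-2744$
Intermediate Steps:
$d{\left(L,Q \right)} = \frac{1}{2}$ ($d{\left(L,Q \right)} = \frac{2}{3} - \frac{1}{6} = \frac{1}{2}$)
$v{\left(h,C \right)} = -12 + 4 h$ ($v{\left(h,C \right)} = 4 \left(h - 3\right) = 4 \left(-3 + h\right) = -12 + 4 h$)
$c{\left(k \right)} = -10 + k$ ($c{\left(k \right)} = k + \left(-12 + 4 \cdot \frac{1}{2}\right) = k + \left(-12 + 2\right) = k - 10 = -10 + k$)
$c^{3}{\left(-4 \right)} = \left(-10 - 4\right)^{3} = \left(-14\right)^{3} = -2744$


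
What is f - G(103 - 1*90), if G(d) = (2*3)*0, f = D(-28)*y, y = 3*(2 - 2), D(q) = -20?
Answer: 0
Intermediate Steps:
y = 0 (y = 3*0 = 0)
f = 0 (f = -20*0 = 0)
G(d) = 0 (G(d) = 6*0 = 0)
f - G(103 - 1*90) = 0 - 1*0 = 0 + 0 = 0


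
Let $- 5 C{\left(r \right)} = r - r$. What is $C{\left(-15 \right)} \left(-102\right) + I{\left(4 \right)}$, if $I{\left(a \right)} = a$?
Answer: $4$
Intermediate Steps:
$C{\left(r \right)} = 0$ ($C{\left(r \right)} = - \frac{r - r}{5} = \left(- \frac{1}{5}\right) 0 = 0$)
$C{\left(-15 \right)} \left(-102\right) + I{\left(4 \right)} = 0 \left(-102\right) + 4 = 0 + 4 = 4$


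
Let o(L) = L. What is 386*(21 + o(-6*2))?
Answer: 3474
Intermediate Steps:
386*(21 + o(-6*2)) = 386*(21 - 6*2) = 386*(21 - 12) = 386*9 = 3474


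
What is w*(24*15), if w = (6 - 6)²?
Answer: 0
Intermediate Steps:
w = 0 (w = 0² = 0)
w*(24*15) = 0*(24*15) = 0*360 = 0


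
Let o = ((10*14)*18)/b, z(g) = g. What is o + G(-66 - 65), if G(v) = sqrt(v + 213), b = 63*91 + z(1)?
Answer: 1260/2867 + sqrt(82) ≈ 9.4949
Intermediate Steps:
b = 5734 (b = 63*91 + 1 = 5733 + 1 = 5734)
G(v) = sqrt(213 + v)
o = 1260/2867 (o = ((10*14)*18)/5734 = (140*18)*(1/5734) = 2520*(1/5734) = 1260/2867 ≈ 0.43948)
o + G(-66 - 65) = 1260/2867 + sqrt(213 + (-66 - 65)) = 1260/2867 + sqrt(213 - 131) = 1260/2867 + sqrt(82)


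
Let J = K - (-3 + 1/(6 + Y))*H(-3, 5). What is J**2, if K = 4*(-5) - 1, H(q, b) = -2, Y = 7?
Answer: 121801/169 ≈ 720.72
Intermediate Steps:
K = -21 (K = -20 - 1 = -21)
J = -349/13 (J = -21 - (-3 + 1/(6 + 7))*(-2) = -21 - (-3 + 1/13)*(-2) = -21 - (-38)*(-2)/13 = -21 - 1*76/13 = -21 - 76/13 = -349/13 ≈ -26.846)
J**2 = (-349/13)**2 = 121801/169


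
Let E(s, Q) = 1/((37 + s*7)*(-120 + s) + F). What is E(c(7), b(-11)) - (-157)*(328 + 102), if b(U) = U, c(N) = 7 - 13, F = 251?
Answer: 59476311/881 ≈ 67510.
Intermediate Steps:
c(N) = -6
E(s, Q) = 1/(251 + (-120 + s)*(37 + 7*s)) (E(s, Q) = 1/((37 + s*7)*(-120 + s) + 251) = 1/((37 + 7*s)*(-120 + s) + 251) = 1/((-120 + s)*(37 + 7*s) + 251) = 1/(251 + (-120 + s)*(37 + 7*s)))
E(c(7), b(-11)) - (-157)*(328 + 102) = 1/(-4189 - 803*(-6) + 7*(-6)²) - (-157)*(328 + 102) = 1/(-4189 + 4818 + 7*36) - (-157)*430 = 1/(-4189 + 4818 + 252) - 1*(-67510) = 1/881 + 67510 = 59476311/881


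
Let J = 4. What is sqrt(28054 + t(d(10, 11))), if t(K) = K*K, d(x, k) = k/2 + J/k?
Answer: sqrt(13594777)/22 ≈ 167.60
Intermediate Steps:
d(x, k) = k/2 + 4/k
t(K) = K**2
sqrt(28054 + t(d(10, 11))) = sqrt(28054 + ((1/2)*11 + 4/11)**2) = sqrt(28054 + (11/2 + 4*(1/11))**2) = sqrt(28054 + (11/2 + 4/11)**2) = sqrt(28054 + (129/22)**2) = sqrt(28054 + 16641/484) = sqrt(13594777/484) = sqrt(13594777)/22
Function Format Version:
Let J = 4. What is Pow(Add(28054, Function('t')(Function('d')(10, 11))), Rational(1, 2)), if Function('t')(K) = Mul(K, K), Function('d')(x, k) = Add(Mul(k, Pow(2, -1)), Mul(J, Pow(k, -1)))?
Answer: Mul(Rational(1, 22), Pow(13594777, Rational(1, 2))) ≈ 167.60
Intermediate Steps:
Function('d')(x, k) = Add(Mul(Rational(1, 2), k), Mul(4, Pow(k, -1))) (Function('d')(x, k) = Add(Mul(k, Pow(2, -1)), Mul(4, Pow(k, -1))) = Add(Mul(k, Rational(1, 2)), Mul(4, Pow(k, -1))) = Add(Mul(Rational(1, 2), k), Mul(4, Pow(k, -1))))
Function('t')(K) = Pow(K, 2)
Pow(Add(28054, Function('t')(Function('d')(10, 11))), Rational(1, 2)) = Pow(Add(28054, Pow(Add(Mul(Rational(1, 2), 11), Mul(4, Pow(11, -1))), 2)), Rational(1, 2)) = Pow(Add(28054, Pow(Add(Rational(11, 2), Mul(4, Rational(1, 11))), 2)), Rational(1, 2)) = Pow(Add(28054, Pow(Add(Rational(11, 2), Rational(4, 11)), 2)), Rational(1, 2)) = Pow(Add(28054, Pow(Rational(129, 22), 2)), Rational(1, 2)) = Pow(Add(28054, Rational(16641, 484)), Rational(1, 2)) = Pow(Rational(13594777, 484), Rational(1, 2)) = Mul(Rational(1, 22), Pow(13594777, Rational(1, 2)))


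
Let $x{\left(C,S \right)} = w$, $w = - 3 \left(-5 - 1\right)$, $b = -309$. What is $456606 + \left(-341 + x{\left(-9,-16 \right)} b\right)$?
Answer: $450703$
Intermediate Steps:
$w = 18$ ($w = \left(-3\right) \left(-6\right) = 18$)
$x{\left(C,S \right)} = 18$
$456606 + \left(-341 + x{\left(-9,-16 \right)} b\right) = 456606 + \left(-341 + 18 \left(-309\right)\right) = 456606 - 5903 = 450703$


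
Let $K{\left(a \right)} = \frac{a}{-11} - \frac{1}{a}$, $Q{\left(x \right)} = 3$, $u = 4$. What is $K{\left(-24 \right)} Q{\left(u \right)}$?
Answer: $\frac{587}{88} \approx 6.6705$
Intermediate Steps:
$K{\left(a \right)} = - \frac{1}{a} - \frac{a}{11}$ ($K{\left(a \right)} = a \left(- \frac{1}{11}\right) - \frac{1}{a} = - \frac{a}{11} - \frac{1}{a} = - \frac{1}{a} - \frac{a}{11}$)
$K{\left(-24 \right)} Q{\left(u \right)} = \left(- \frac{1}{-24} - - \frac{24}{11}\right) 3 = \left(\left(-1\right) \left(- \frac{1}{24}\right) + \frac{24}{11}\right) 3 = \left(\frac{1}{24} + \frac{24}{11}\right) 3 = \frac{587}{264} \cdot 3 = \frac{587}{88}$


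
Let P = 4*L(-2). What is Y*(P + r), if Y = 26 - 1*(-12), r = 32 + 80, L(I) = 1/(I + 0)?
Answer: 4180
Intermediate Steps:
L(I) = 1/I
r = 112
P = -2 (P = 4/(-2) = 4*(-½) = -2)
Y = 38 (Y = 26 + 12 = 38)
Y*(P + r) = 38*(-2 + 112) = 38*110 = 4180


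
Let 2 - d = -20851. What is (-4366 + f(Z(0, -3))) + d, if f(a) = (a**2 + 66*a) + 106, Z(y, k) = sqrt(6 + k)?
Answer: 16596 + 66*sqrt(3) ≈ 16710.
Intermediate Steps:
d = 20853 (d = 2 - 1*(-20851) = 2 + 20851 = 20853)
f(a) = 106 + a**2 + 66*a
(-4366 + f(Z(0, -3))) + d = (-4366 + (106 + (sqrt(6 - 3))**2 + 66*sqrt(6 - 3))) + 20853 = (-4366 + (106 + (sqrt(3))**2 + 66*sqrt(3))) + 20853 = (-4366 + (106 + 3 + 66*sqrt(3))) + 20853 = (-4366 + (109 + 66*sqrt(3))) + 20853 = (-4257 + 66*sqrt(3)) + 20853 = 16596 + 66*sqrt(3)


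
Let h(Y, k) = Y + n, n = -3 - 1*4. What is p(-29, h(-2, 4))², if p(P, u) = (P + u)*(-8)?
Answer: 92416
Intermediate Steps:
n = -7 (n = -3 - 4 = -7)
h(Y, k) = -7 + Y (h(Y, k) = Y - 7 = -7 + Y)
p(P, u) = -8*P - 8*u
p(-29, h(-2, 4))² = (-8*(-29) - 8*(-7 - 2))² = (232 - 8*(-9))² = (232 + 72)² = 304² = 92416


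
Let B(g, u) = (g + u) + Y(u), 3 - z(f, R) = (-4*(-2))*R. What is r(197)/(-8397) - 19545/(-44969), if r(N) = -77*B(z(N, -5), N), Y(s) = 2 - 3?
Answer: 991683872/377604693 ≈ 2.6262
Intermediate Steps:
Y(s) = -1
z(f, R) = 3 - 8*R (z(f, R) = 3 - (-4*(-2))*R = 3 - 8*R)
B(g, u) = -1 + g + u (B(g, u) = (g + u) - 1 = -1 + g + u)
r(N) = -3234 - 77*N (r(N) = -77*(-1 + (3 - 8*(-5)) + N) = -77*(-1 + (3 + 40) + N) = -77*(-1 + 43 + N) = -77*(42 + N) = -3234 - 77*N)
r(197)/(-8397) - 19545/(-44969) = (-3234 - 77*197)/(-8397) - 19545/(-44969) = (-3234 - 15169)*(-1/8397) - 19545*(-1/44969) = -18403*(-1/8397) + 19545/44969 = 18403/8397 + 19545/44969 = 991683872/377604693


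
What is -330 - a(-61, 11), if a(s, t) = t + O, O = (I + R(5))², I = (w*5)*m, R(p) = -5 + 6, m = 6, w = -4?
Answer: -14502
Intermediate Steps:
R(p) = 1
I = -120 (I = -4*5*6 = -20*6 = -120)
O = 14161 (O = (-120 + 1)² = (-119)² = 14161)
a(s, t) = 14161 + t (a(s, t) = t + 14161 = 14161 + t)
-330 - a(-61, 11) = -330 - (14161 + 11) = -330 - 1*14172 = -330 - 14172 = -14502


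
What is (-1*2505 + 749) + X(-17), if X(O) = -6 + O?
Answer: -1779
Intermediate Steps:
(-1*2505 + 749) + X(-17) = (-1*2505 + 749) + (-6 - 17) = (-2505 + 749) - 23 = -1756 - 23 = -1779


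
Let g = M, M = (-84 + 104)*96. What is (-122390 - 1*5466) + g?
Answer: -125936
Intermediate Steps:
M = 1920 (M = 20*96 = 1920)
g = 1920
(-122390 - 1*5466) + g = (-122390 - 1*5466) + 1920 = (-122390 - 5466) + 1920 = -127856 + 1920 = -125936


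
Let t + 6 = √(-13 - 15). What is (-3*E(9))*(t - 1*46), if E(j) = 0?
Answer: 0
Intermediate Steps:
t = -6 + 2*I*√7 (t = -6 + √(-13 - 15) = -6 + √(-28) = -6 + 2*I*√7 ≈ -6.0 + 5.2915*I)
(-3*E(9))*(t - 1*46) = (-3*0)*((-6 + 2*I*√7) - 1*46) = 0*((-6 + 2*I*√7) - 46) = 0*(-52 + 2*I*√7) = 0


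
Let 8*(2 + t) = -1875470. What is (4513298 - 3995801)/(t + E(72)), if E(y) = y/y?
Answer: -2069988/937739 ≈ -2.2074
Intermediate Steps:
t = -937743/4 (t = -2 + (⅛)*(-1875470) = -2 - 937735/4 = -937743/4 ≈ -2.3444e+5)
E(y) = 1
(4513298 - 3995801)/(t + E(72)) = (4513298 - 3995801)/(-937743/4 + 1) = 517497/(-937739/4) = 517497*(-4/937739) = -2069988/937739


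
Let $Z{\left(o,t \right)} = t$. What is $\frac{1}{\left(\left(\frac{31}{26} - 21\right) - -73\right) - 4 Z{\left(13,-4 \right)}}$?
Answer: $\frac{26}{1799} \approx 0.014452$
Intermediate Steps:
$\frac{1}{\left(\left(\frac{31}{26} - 21\right) - -73\right) - 4 Z{\left(13,-4 \right)}} = \frac{1}{\left(\left(\frac{31}{26} - 21\right) - -73\right) - -16} = \frac{1}{\left(\left(31 \cdot \frac{1}{26} - 21\right) + 73\right) + 16} = \frac{1}{\left(\left(\frac{31}{26} - 21\right) + 73\right) + 16} = \frac{1}{\left(- \frac{515}{26} + 73\right) + 16} = \frac{1}{\frac{1383}{26} + 16} = \frac{1}{\frac{1799}{26}} = \frac{26}{1799}$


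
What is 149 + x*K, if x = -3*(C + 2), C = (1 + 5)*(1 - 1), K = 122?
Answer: -583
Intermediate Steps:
C = 0 (C = 6*0 = 0)
x = -6 (x = -3*(0 + 2) = -3*2 = -6)
149 + x*K = 149 - 6*122 = 149 - 732 = -583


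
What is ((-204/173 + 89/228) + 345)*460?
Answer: 1561362475/9861 ≈ 1.5834e+5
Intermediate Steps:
((-204/173 + 89/228) + 345)*460 = (-31115/39444 + 345)*460 = (13577065/39444)*460 = 1561362475/9861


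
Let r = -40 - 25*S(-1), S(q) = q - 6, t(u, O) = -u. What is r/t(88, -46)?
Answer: -135/88 ≈ -1.5341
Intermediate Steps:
S(q) = -6 + q
r = 135 (r = -40 - 25*(-6 - 1) = -40 - 25*(-7) = -40 + 175 = 135)
r/t(88, -46) = 135/((-1*88)) = 135/(-88) = 135*(-1/88) = -135/88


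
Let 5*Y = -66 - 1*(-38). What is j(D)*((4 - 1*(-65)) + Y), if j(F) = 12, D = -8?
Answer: 3804/5 ≈ 760.80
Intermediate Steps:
Y = -28/5 (Y = (-66 - 1*(-38))/5 = (-66 + 38)/5 = (1/5)*(-28) = -28/5 ≈ -5.6000)
j(D)*((4 - 1*(-65)) + Y) = 12*((4 - 1*(-65)) - 28/5) = 12*((4 + 65) - 28/5) = 12*(69 - 28/5) = 12*(317/5) = 3804/5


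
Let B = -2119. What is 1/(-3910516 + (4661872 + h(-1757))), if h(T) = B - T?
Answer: 1/750994 ≈ 1.3316e-6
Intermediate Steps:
h(T) = -2119 - T
1/(-3910516 + (4661872 + h(-1757))) = 1/(-3910516 + (4661872 + (-2119 - 1*(-1757)))) = 1/(-3910516 + (4661872 + (-2119 + 1757))) = 1/(-3910516 + (4661872 - 362)) = 1/(-3910516 + 4661510) = 1/750994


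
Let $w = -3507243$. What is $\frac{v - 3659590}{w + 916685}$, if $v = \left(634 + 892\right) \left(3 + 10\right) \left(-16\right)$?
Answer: $\frac{1988499}{1295279} \approx 1.5352$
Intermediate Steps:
$v = -317408$ ($v = 1526 \cdot 13 \left(-16\right) = 1526 \left(-208\right) = -317408$)
$\frac{v - 3659590}{w + 916685} = \frac{-317408 - 3659590}{-3507243 + 916685} = - \frac{3976998}{-2590558} = \left(-3976998\right) \left(- \frac{1}{2590558}\right) = \frac{1988499}{1295279}$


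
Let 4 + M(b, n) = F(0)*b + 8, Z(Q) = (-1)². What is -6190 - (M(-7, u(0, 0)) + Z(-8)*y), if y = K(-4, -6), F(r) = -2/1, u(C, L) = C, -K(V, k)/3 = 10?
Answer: -6178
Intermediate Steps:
K(V, k) = -30 (K(V, k) = -3*10 = -30)
Z(Q) = 1
F(r) = -2 (F(r) = -2*1 = -2)
y = -30
M(b, n) = 4 - 2*b (M(b, n) = -4 + (-2*b + 8) = -4 + (8 - 2*b) = 4 - 2*b)
-6190 - (M(-7, u(0, 0)) + Z(-8)*y) = -6190 - ((4 - 2*(-7)) + 1*(-30)) = -6190 - ((4 + 14) - 30) = -6190 - (18 - 30) = -6190 - 1*(-12) = -6190 + 12 = -6178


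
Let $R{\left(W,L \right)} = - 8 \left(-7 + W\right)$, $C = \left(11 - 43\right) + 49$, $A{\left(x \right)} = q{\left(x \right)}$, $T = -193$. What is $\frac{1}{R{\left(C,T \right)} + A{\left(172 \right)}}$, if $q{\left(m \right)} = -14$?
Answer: $- \frac{1}{94} \approx -0.010638$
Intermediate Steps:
$A{\left(x \right)} = -14$
$C = 17$ ($C = -32 + 49 = 17$)
$R{\left(W,L \right)} = 56 - 8 W$
$\frac{1}{R{\left(C,T \right)} + A{\left(172 \right)}} = \frac{1}{\left(56 - 136\right) - 14} = \frac{1}{-80 - 14} = \frac{1}{-94} = - \frac{1}{94}$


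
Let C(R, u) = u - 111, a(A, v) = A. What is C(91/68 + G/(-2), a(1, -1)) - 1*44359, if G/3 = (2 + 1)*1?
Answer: -44469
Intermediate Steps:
G = 9 (G = 3*((2 + 1)*1) = 3*(3*1) = 3*3 = 9)
C(R, u) = -111 + u
C(91/68 + G/(-2), a(1, -1)) - 1*44359 = (-111 + 1) - 1*44359 = -110 - 44359 = -44469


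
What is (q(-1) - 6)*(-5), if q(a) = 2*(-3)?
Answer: 60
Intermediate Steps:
q(a) = -6
(q(-1) - 6)*(-5) = (-6 - 6)*(-5) = -12*(-5) = 60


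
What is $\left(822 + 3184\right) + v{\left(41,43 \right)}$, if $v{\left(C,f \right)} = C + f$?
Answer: $4090$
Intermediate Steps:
$\left(822 + 3184\right) + v{\left(41,43 \right)} = \left(822 + 3184\right) + \left(41 + 43\right) = 4006 + 84 = 4090$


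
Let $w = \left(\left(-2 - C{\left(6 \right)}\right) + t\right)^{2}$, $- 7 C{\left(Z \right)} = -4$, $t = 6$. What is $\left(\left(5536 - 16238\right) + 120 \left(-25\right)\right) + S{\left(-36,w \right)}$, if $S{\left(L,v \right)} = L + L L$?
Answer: $-12442$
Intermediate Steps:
$C{\left(Z \right)} = \frac{4}{7}$ ($C{\left(Z \right)} = \left(- \frac{1}{7}\right) \left(-4\right) = \frac{4}{7}$)
$w = \frac{576}{49}$ ($w = \left(\left(-2 - \frac{4}{7}\right) + 6\right)^{2} = \left(- \frac{18}{7} + 6\right)^{2} = \left(\frac{24}{7}\right)^{2} = \frac{576}{49} \approx 11.755$)
$S{\left(L,v \right)} = L + L^{2}$
$\left(\left(5536 - 16238\right) + 120 \left(-25\right)\right) + S{\left(-36,w \right)} = \left(\left(5536 - 16238\right) + 120 \left(-25\right)\right) - 36 \left(1 - 36\right) = \left(-10702 - 3000\right) - -1260 = -13702 + 1260 = -12442$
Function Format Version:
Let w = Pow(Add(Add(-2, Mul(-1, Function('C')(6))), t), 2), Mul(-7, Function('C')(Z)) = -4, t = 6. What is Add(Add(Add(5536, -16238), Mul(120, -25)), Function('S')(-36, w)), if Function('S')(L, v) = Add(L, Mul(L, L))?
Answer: -12442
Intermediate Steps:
Function('C')(Z) = Rational(4, 7) (Function('C')(Z) = Mul(Rational(-1, 7), -4) = Rational(4, 7))
w = Rational(576, 49) (w = Pow(Add(Add(-2, Mul(-1, Rational(4, 7))), 6), 2) = Pow(Add(Add(-2, Rational(-4, 7)), 6), 2) = Pow(Add(Rational(-18, 7), 6), 2) = Pow(Rational(24, 7), 2) = Rational(576, 49) ≈ 11.755)
Function('S')(L, v) = Add(L, Pow(L, 2))
Add(Add(Add(5536, -16238), Mul(120, -25)), Function('S')(-36, w)) = Add(Add(Add(5536, -16238), Mul(120, -25)), Mul(-36, Add(1, -36))) = Add(Add(-10702, -3000), Mul(-36, -35)) = Add(-13702, 1260) = -12442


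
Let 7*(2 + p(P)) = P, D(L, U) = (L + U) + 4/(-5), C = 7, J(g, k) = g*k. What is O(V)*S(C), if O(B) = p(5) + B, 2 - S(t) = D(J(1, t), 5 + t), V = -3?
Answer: 486/7 ≈ 69.429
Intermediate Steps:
D(L, U) = -⅘ + L + U (D(L, U) = (L + U) + 4*(-⅕) = (L + U) - ⅘ = -⅘ + L + U)
p(P) = -2 + P/7
S(t) = -11/5 - 2*t (S(t) = 2 - (-⅘ + 1*t + (5 + t)) = 2 - (-⅘ + t + (5 + t)) = 2 - (21/5 + 2*t) = 2 + (-21/5 - 2*t) = -11/5 - 2*t)
O(B) = -9/7 + B (O(B) = (-2 + (⅐)*5) + B = (-2 + 5/7) + B = -9/7 + B)
O(V)*S(C) = (-9/7 - 3)*(-11/5 - 2*7) = -30*(-11/5 - 14)/7 = -30/7*(-81/5) = 486/7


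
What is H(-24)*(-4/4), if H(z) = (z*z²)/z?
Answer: -576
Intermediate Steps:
H(z) = z² (H(z) = z³/z = z²)
H(-24)*(-4/4) = (-24)²*(-4/4) = 576*(-4*¼) = 576*(-1) = -576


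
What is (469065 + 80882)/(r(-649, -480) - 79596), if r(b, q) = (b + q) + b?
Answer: -549947/81374 ≈ -6.7583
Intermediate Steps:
r(b, q) = q + 2*b
(469065 + 80882)/(r(-649, -480) - 79596) = (469065 + 80882)/((-480 + 2*(-649)) - 79596) = 549947/((-480 - 1298) - 79596) = 549947/(-1778 - 79596) = 549947/(-81374) = 549947*(-1/81374) = -549947/81374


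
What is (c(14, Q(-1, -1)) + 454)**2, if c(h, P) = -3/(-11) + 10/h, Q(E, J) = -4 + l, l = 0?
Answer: 1227381156/5929 ≈ 2.0701e+5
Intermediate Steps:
Q(E, J) = -4 (Q(E, J) = -4 + 0 = -4)
c(h, P) = 3/11 + 10/h (c(h, P) = -3*(-1/11) + 10/h = 3/11 + 10/h)
(c(14, Q(-1, -1)) + 454)**2 = ((3/11 + 10/14) + 454)**2 = ((3/11 + 10*(1/14)) + 454)**2 = ((3/11 + 5/7) + 454)**2 = (76/77 + 454)**2 = (35034/77)**2 = 1227381156/5929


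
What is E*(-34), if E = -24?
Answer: 816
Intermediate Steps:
E*(-34) = -24*(-34) = 816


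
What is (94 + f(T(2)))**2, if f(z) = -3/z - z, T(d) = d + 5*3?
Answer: 1705636/289 ≈ 5901.9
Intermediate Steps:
T(d) = 15 + d (T(d) = d + 15 = 15 + d)
f(z) = -z - 3/z
(94 + f(T(2)))**2 = (94 + (-(15 + 2) - 3/(15 + 2)))**2 = (94 + (-1*17 - 3/17))**2 = (94 + (-17 - 3*1/17))**2 = (94 + (-17 - 3/17))**2 = (94 - 292/17)**2 = (1306/17)**2 = 1705636/289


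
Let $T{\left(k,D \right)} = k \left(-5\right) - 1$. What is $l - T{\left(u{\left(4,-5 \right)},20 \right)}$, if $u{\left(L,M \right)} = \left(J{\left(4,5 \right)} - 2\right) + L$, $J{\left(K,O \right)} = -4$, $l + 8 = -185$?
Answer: $-202$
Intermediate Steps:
$l = -193$ ($l = -8 - 185 = -193$)
$u{\left(L,M \right)} = -6 + L$ ($u{\left(L,M \right)} = \left(-4 - 2\right) + L = -6 + L$)
$T{\left(k,D \right)} = -1 - 5 k$ ($T{\left(k,D \right)} = - 5 k - 1 = -1 - 5 k$)
$l - T{\left(u{\left(4,-5 \right)},20 \right)} = -193 - \left(-1 - 5 \left(-6 + 4\right)\right) = -193 - \left(-1 - -10\right) = -193 - \left(-1 + 10\right) = -193 - 9 = -202$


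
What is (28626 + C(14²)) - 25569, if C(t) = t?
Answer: 3253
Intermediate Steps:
(28626 + C(14²)) - 25569 = (28626 + 14²) - 25569 = (28626 + 196) - 25569 = 28822 - 25569 = 3253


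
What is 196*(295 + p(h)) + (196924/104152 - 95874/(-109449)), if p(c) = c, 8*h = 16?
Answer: 55300788952025/949944354 ≈ 58215.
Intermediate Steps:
h = 2 (h = (1/8)*16 = 2)
196*(295 + p(h)) + (196924/104152 - 95874/(-109449)) = 196*(295 + 2) + (196924/104152 - 95874/(-109449)) = 196*297 + (196924*(1/104152) - 95874*(-1/109449)) = 58212 + (49231/26038 + 31958/36483) = 58212 + 2628216977/949944354 = 55300788952025/949944354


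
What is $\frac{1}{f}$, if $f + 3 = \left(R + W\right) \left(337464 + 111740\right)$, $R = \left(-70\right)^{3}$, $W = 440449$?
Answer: $\frac{1}{43774480593} \approx 2.2844 \cdot 10^{-11}$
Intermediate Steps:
$R = -343000$
$f = 43774480593$ ($f = -3 + \left(-343000 + 440449\right) \left(337464 + 111740\right) = -3 + 97449 \cdot 449204 = -3 + 43774480596 = 43774480593$)
$\frac{1}{f} = \frac{1}{43774480593}$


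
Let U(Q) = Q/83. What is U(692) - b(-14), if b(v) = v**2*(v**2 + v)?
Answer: -2960084/83 ≈ -35664.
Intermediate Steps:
U(Q) = Q/83 (U(Q) = Q*(1/83) = Q/83)
b(v) = v**2*(v + v**2)
U(692) - b(-14) = (1/83)*692 - (-14)**3*(1 - 14) = 692/83 - (-2744)*(-13) = 692/83 - 1*35672 = 692/83 - 35672 = -2960084/83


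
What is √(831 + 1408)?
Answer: √2239 ≈ 47.318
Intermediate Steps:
√(831 + 1408) = √2239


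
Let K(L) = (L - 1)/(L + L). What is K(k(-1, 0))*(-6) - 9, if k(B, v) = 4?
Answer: -45/4 ≈ -11.250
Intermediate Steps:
K(L) = (-1 + L)/(2*L) (K(L) = (-1 + L)/((2*L)) = (-1 + L)*(1/(2*L)) = (-1 + L)/(2*L))
K(k(-1, 0))*(-6) - 9 = ((1/2)*(-1 + 4)/4)*(-6) - 9 = ((1/2)*(1/4)*3)*(-6) - 9 = (3/8)*(-6) - 9 = -9/4 - 9 = -45/4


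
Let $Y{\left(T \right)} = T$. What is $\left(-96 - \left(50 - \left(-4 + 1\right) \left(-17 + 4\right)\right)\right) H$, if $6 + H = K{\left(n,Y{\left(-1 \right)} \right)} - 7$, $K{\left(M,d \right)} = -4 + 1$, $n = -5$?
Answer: $1712$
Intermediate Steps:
$K{\left(M,d \right)} = -3$
$H = -16$ ($H = -6 - 10 = -16$)
$\left(-96 - \left(50 - \left(-4 + 1\right) \left(-17 + 4\right)\right)\right) H = \left(-96 - \left(50 - \left(-4 + 1\right) \left(-17 + 4\right)\right)\right) \left(-16\right) = \left(-96 - 11\right) \left(-16\right) = \left(-107\right) \left(-16\right) = 1712$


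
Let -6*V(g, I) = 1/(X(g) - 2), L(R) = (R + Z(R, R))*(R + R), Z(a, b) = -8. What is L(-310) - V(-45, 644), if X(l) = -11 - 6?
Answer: 22476239/114 ≈ 1.9716e+5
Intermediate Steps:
X(l) = -17
L(R) = 2*R*(-8 + R) (L(R) = (R - 8)*(R + R) = (-8 + R)*(2*R) = 2*R*(-8 + R))
V(g, I) = 1/114 (V(g, I) = -1/(6*(-17 - 2)) = -⅙/(-19) = -⅙*(-1/19) = 1/114)
L(-310) - V(-45, 644) = 2*(-310)*(-8 - 310) - 1*1/114 = 2*(-310)*(-318) - 1/114 = 197160 - 1/114 = 22476239/114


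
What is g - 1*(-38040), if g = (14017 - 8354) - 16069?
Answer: 27634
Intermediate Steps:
g = -10406 (g = 5663 - 16069 = -10406)
g - 1*(-38040) = -10406 - 1*(-38040) = -10406 + 38040 = 27634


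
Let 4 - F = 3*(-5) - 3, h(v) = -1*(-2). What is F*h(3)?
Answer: 44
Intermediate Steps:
h(v) = 2
F = 22 (F = 4 - (3*(-5) - 3) = 4 - (-15 - 3) = 4 - 1*(-18) = 4 + 18 = 22)
F*h(3) = 22*2 = 44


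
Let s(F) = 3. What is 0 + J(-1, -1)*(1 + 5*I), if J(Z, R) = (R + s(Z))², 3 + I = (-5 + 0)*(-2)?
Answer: 144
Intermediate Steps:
I = 7 (I = -3 + (-5 + 0)*(-2) = -3 - 5*(-2) = -3 + 10 = 7)
J(Z, R) = (3 + R)² (J(Z, R) = (R + 3)² = (3 + R)²)
0 + J(-1, -1)*(1 + 5*I) = 0 + (3 - 1)²*(1 + 5*7) = 0 + 2²*(1 + 35) = 0 + 4*36 = 0 + 144 = 144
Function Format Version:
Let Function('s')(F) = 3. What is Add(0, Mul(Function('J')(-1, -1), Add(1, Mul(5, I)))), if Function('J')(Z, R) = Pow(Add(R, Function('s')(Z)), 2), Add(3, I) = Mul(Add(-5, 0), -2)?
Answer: 144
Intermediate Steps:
I = 7 (I = Add(-3, Mul(Add(-5, 0), -2)) = Add(-3, Mul(-5, -2)) = Add(-3, 10) = 7)
Function('J')(Z, R) = Pow(Add(3, R), 2) (Function('J')(Z, R) = Pow(Add(R, 3), 2) = Pow(Add(3, R), 2))
Add(0, Mul(Function('J')(-1, -1), Add(1, Mul(5, I)))) = Add(0, Mul(Pow(Add(3, -1), 2), Add(1, Mul(5, 7)))) = Add(0, Mul(Pow(2, 2), Add(1, 35))) = Add(0, Mul(4, 36)) = Add(0, 144) = 144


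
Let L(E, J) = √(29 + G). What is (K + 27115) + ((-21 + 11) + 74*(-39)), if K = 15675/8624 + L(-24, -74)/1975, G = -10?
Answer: 18989121/784 + √19/1975 ≈ 24221.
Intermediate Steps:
L(E, J) = √19 (L(E, J) = √(29 - 10) = √19)
K = 1425/784 + √19/1975 (K = 15675/8624 + √19/1975 = 15675*(1/8624) + √19*(1/1975) = 1425/784 + √19/1975 ≈ 1.8198)
(K + 27115) + ((-21 + 11) + 74*(-39)) = ((1425/784 + √19/1975) + 27115) + ((-21 + 11) + 74*(-39)) = (21259585/784 + √19/1975) + (-10 - 2886) = (21259585/784 + √19/1975) - 2896 = 18989121/784 + √19/1975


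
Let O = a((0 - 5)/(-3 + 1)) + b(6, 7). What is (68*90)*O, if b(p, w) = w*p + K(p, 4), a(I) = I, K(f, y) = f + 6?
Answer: 345780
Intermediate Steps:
K(f, y) = 6 + f
b(p, w) = 6 + p + p*w (b(p, w) = w*p + (6 + p) = p*w + (6 + p) = 6 + p + p*w)
O = 113/2 (O = (0 - 5)/(-3 + 1) + (6 + 6 + 6*7) = -5/(-2) + (6 + 6 + 42) = -5*(-1/2) + 54 = 5/2 + 54 = 113/2 ≈ 56.500)
(68*90)*O = (68*90)*(113/2) = 6120*(113/2) = 345780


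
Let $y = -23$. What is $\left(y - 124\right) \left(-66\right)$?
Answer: $9702$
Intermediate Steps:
$\left(y - 124\right) \left(-66\right) = \left(-23 - 124\right) \left(-66\right) = \left(-147\right) \left(-66\right) = 9702$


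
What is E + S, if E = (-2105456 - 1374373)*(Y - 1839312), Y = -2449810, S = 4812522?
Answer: 14925415932660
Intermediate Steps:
E = 14925411120138 (E = (-2105456 - 1374373)*(-2449810 - 1839312) = -3479829*(-4289122) = 14925411120138)
E + S = 14925411120138 + 4812522 = 14925415932660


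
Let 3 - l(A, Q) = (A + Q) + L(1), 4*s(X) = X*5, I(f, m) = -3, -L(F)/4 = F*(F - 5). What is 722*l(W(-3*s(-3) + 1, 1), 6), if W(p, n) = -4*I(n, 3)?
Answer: -22382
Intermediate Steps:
L(F) = -4*F*(-5 + F) (L(F) = -4*F*(F - 5) = -4*F*(-5 + F))
s(X) = 5*X/4 (s(X) = (X*5)/4 = (5*X)/4 = 5*X/4)
W(p, n) = 12 (W(p, n) = -4*(-3) = 12)
l(A, Q) = -13 - A - Q (l(A, Q) = 3 - ((A + Q) + 4*1*(5 - 1*1)) = 3 - ((A + Q) + 4*1*(5 - 1)) = 3 - ((A + Q) + 4*1*4) = 3 - ((A + Q) + 16) = 3 - (16 + A + Q) = 3 + (-16 - A - Q) = -13 - A - Q)
722*l(W(-3*s(-3) + 1, 1), 6) = 722*(-13 - 1*12 - 1*6) = 722*(-13 - 12 - 6) = 722*(-31) = -22382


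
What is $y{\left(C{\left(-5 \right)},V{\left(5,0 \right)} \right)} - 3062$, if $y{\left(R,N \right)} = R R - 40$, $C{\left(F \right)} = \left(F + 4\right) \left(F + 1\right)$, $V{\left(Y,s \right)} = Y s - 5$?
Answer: $-3086$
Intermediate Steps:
$V{\left(Y,s \right)} = -5 + Y s$
$C{\left(F \right)} = \left(1 + F\right) \left(4 + F\right)$ ($C{\left(F \right)} = \left(4 + F\right) \left(1 + F\right) = \left(1 + F\right) \left(4 + F\right)$)
$y{\left(R,N \right)} = -40 + R^{2}$ ($y{\left(R,N \right)} = R^{2} - 40 = -40 + R^{2}$)
$y{\left(C{\left(-5 \right)},V{\left(5,0 \right)} \right)} - 3062 = \left(-40 + \left(4 + \left(-5\right)^{2} + 5 \left(-5\right)\right)^{2}\right) - 3062 = \left(-40 + \left(4 + 25 - 25\right)^{2}\right) - 3062 = \left(-40 + 4^{2}\right) - 3062 = \left(-40 + 16\right) - 3062 = -24 - 3062 = -3086$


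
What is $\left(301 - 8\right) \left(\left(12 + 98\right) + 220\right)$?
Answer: $96690$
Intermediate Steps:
$\left(301 - 8\right) \left(\left(12 + 98\right) + 220\right) = 293 \left(110 + 220\right) = 293 \cdot 330 = 96690$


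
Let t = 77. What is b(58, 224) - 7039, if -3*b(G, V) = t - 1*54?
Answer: -21140/3 ≈ -7046.7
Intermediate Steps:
b(G, V) = -23/3 (b(G, V) = -(77 - 1*54)/3 = -(77 - 54)/3 = -1/3*23 = -23/3)
b(58, 224) - 7039 = -23/3 - 7039 = -21140/3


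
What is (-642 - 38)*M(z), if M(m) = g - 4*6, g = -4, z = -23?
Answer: 19040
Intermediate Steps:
M(m) = -28 (M(m) = -4 - 4*6 = -4 - 24 = -28)
(-642 - 38)*M(z) = (-642 - 38)*(-28) = -680*(-28) = 19040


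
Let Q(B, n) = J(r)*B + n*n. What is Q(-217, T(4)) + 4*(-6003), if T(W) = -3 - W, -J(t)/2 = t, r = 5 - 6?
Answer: -24397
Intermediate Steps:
r = -1
J(t) = -2*t
Q(B, n) = n² + 2*B (Q(B, n) = (-2*(-1))*B + n*n = 2*B + n² = n² + 2*B)
Q(-217, T(4)) + 4*(-6003) = ((-3 - 1*4)² + 2*(-217)) + 4*(-6003) = ((-3 - 4)² - 434) - 24012 = ((-7)² - 434) - 24012 = (49 - 434) - 24012 = -385 - 24012 = -24397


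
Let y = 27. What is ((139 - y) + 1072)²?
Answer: 1401856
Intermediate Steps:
((139 - y) + 1072)² = ((139 - 1*27) + 1072)² = ((139 - 27) + 1072)² = (112 + 1072)² = 1184² = 1401856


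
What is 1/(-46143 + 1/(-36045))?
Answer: -36045/1663224436 ≈ -2.1672e-5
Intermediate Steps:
1/(-46143 + 1/(-36045)) = 1/(-46143 - 1/36045) = 1/(-1663224436/36045) = -36045/1663224436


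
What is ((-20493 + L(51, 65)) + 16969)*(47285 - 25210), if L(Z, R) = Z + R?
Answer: -75231600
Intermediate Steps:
L(Z, R) = R + Z
((-20493 + L(51, 65)) + 16969)*(47285 - 25210) = ((-20493 + (65 + 51)) + 16969)*(47285 - 25210) = ((-20493 + 116) + 16969)*22075 = (-20377 + 16969)*22075 = -3408*22075 = -75231600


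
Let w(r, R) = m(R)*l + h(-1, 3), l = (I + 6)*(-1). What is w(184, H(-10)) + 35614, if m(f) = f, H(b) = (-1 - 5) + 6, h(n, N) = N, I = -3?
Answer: 35617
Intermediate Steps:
H(b) = 0 (H(b) = -6 + 6 = 0)
l = -3 (l = (-3 + 6)*(-1) = 3*(-1) = -3)
w(r, R) = 3 - 3*R (w(r, R) = R*(-3) + 3 = -3*R + 3 = 3 - 3*R)
w(184, H(-10)) + 35614 = (3 - 3*0) + 35614 = (3 + 0) + 35614 = 3 + 35614 = 35617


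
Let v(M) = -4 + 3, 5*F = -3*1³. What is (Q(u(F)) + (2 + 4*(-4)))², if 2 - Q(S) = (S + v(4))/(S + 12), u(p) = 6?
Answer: 48841/324 ≈ 150.74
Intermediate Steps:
F = -⅗ (F = (-3*1³)/5 = (-3*1)/5 = (⅕)*(-3) = -⅗ ≈ -0.60000)
v(M) = -1
Q(S) = 2 - (-1 + S)/(12 + S) (Q(S) = 2 - (S - 1)/(S + 12) = 2 - (-1 + S)/(12 + S))
(Q(u(F)) + (2 + 4*(-4)))² = ((25 + 6)/(12 + 6) + (2 + 4*(-4)))² = (31/18 + (2 - 16))² = ((1/18)*31 - 14)² = (31/18 - 14)² = (-221/18)² = 48841/324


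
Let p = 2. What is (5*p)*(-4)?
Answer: -40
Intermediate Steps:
(5*p)*(-4) = (5*2)*(-4) = 10*(-4) = -40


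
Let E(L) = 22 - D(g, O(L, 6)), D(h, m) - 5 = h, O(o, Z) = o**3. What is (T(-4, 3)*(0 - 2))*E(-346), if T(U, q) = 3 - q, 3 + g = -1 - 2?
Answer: 0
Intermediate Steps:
g = -6 (g = -3 + (-1 - 2) = -3 - 3 = -6)
D(h, m) = 5 + h
E(L) = 23 (E(L) = 22 - (5 - 6) = 22 - 1*(-1) = 22 + 1 = 23)
(T(-4, 3)*(0 - 2))*E(-346) = ((3 - 1*3)*(0 - 2))*23 = ((3 - 3)*(-2))*23 = (0*(-2))*23 = 0*23 = 0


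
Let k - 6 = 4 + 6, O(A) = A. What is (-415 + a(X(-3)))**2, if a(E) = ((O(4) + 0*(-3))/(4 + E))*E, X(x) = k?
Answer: 4239481/25 ≈ 1.6958e+5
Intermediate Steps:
k = 16 (k = 6 + (4 + 6) = 6 + 10 = 16)
X(x) = 16
a(E) = 4*E/(4 + E) (a(E) = ((4 + 0*(-3))/(4 + E))*E = ((4 + 0)/(4 + E))*E = (4/(4 + E))*E = 4*E/(4 + E))
(-415 + a(X(-3)))**2 = (-415 + 4*16/(4 + 16))**2 = (-415 + 4*16/20)**2 = (-415 + 4*16*(1/20))**2 = (-415 + 16/5)**2 = (-2059/5)**2 = 4239481/25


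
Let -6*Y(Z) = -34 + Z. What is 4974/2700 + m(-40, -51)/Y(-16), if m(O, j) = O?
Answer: -1331/450 ≈ -2.9578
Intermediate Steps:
Y(Z) = 17/3 - Z/6 (Y(Z) = -(-34 + Z)/6 = 17/3 - Z/6)
4974/2700 + m(-40, -51)/Y(-16) = 4974/2700 - 40/(17/3 - ⅙*(-16)) = 4974*(1/2700) - 40/(17/3 + 8/3) = 829/450 - 40/25/3 = 829/450 - 40*3/25 = 829/450 - 24/5 = -1331/450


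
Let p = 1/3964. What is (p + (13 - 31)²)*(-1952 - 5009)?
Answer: -8940269857/3964 ≈ -2.2554e+6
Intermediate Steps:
p = 1/3964 ≈ 0.00025227
(p + (13 - 31)²)*(-1952 - 5009) = (1/3964 + (13 - 31)²)*(-1952 - 5009) = (1/3964 + (-18)²)*(-6961) = (1/3964 + 324)*(-6961) = (1284337/3964)*(-6961) = -8940269857/3964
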